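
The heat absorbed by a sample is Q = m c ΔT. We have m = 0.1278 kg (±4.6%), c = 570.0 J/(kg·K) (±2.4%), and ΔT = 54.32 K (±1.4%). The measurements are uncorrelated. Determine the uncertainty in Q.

Relative error in a monomial: (δQ/Q)² = Σ (nᵢ · δxᵢ/xᵢ)².
  (1·δm/m)² = (1×0.0460)² = 0.00212;  (1·δc/c)² = (1×0.0240)² = 0.000576;  (1·δΔT/ΔT)² = (1×0.0140)² = 0.000196
δQ/Q = √(0.00289) = 0.0537
Q = 3957 J, so δQ = 0.0537 × 3957 = 213 J.

213 J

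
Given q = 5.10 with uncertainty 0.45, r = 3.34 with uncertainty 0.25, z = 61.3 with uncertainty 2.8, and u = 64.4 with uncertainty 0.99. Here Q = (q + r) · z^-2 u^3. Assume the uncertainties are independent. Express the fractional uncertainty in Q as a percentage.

11.9%

Let w = q + r = 8.44. δw = √(δq² + δr²) = √(0.203 + 0.0625) = 0.515, so δw/w = 0.0610.
Q is then a monomial in w, z, u:
δQ/Q = √((δw/w)² + (-2·δz/z)² + (3·δu/u)²) = √(0.00372 + 0.00835 + 0.00213) = 0.119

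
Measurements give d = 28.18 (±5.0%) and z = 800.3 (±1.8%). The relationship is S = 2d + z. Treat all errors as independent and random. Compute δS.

For a sum/difference, combine absolute errors in quadrature:
  (2·δd)² = 7.94;  (δz)² = 208
δS = √(215) = 14.7

14.7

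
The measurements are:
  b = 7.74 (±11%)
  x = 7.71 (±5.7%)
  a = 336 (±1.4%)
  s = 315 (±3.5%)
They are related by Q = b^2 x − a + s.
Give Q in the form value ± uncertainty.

Let p = b^2·x = 462. δp/p = √((2·δb/b)² + (1·δx/x)²) = √(0.0484 + 0.00325) = 0.227, so δp = 105.
Q = p − a + s: δQ = √(δp² + δa² + δs²) = √(11000 + 22.1 + 122) = 106
Q = 441.

441 ± 106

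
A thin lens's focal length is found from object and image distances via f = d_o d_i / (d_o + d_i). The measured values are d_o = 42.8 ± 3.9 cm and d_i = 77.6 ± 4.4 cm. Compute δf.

1.71 cm

∂f/∂d_o = (d_i/(d_o+d_i))² = 0.415;  ∂f/∂d_i = (d_o/(d_o+d_i))² = 0.126
δf = √((∂f/∂d_o · δd_o)² + (∂f/∂d_i · δd_i)²) = √(2.62 + 0.309) = 1.71 cm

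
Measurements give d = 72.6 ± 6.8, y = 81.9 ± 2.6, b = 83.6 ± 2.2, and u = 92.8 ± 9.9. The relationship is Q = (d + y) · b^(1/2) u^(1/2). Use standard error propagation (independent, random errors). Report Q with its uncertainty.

13600 ± 985

Let w = d + y = 154. δw = √(δd² + δy²) = √(46.2 + 6.76) = 7.28, so δw/w = 0.0471.
Q is then a monomial in w, b, u:
δQ/Q = √((δw/w)² + (½·δb/b)² + (½·δu/u)²) = √(0.00222 + 0.000173 + 0.00285) = 0.0724
Q = 13600, so δQ = 0.0724 × 13600 = 985.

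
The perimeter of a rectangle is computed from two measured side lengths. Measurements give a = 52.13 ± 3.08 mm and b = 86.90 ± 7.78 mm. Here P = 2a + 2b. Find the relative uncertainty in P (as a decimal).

Sums and differences: (δP)² = Σ (cᵢ δxᵢ)².
  (2·δa)² = 37.9;  (2·δb)² = 242
δP = √(280) = 16.7 mm
P = 278.1 mm, so δP/P = 16.7/278.1 = 0.0602.

0.0602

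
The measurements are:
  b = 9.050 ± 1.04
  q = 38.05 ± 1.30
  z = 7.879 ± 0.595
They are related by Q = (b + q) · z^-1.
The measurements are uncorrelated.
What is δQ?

Let u = b + q = 47.10. δu = √(δb² + δq²) = √(1.08 + 1.69) = 1.66, so δu/u = 0.0353.
Q is then a monomial in u, z:
δQ/Q = √((δu/u)² + (-1·δz/z)²) = √(0.00125 + 0.00570) = 0.0834
Q = 5.978, so δQ = 0.0834 × 5.978 = 0.498.

0.498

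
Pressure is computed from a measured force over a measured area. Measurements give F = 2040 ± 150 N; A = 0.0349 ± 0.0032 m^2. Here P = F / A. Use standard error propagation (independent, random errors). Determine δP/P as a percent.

11.8%

Products/powers → add relative errors in quadrature, weighted by exponent:
  (1·δF/F)² = (1×0.0735)² = 0.00541;  (-1·δA/A)² = (-1×0.0917)² = 0.00841
δP/P = √(0.0138) = 0.118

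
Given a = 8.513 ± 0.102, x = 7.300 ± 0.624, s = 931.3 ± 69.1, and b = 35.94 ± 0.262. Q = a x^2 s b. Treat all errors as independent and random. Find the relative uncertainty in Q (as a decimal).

0.187

Each factor contributes (exponent × relative error)² to (δQ/Q)²:
  (1·δa/a)² = (1×0.0120)² = 0.000144;  (2·δx/x)² = (2×0.0855)² = 0.0292;  (1·δs/s)² = (1×0.0742)² = 0.00551;  (1·δb/b)² = (1×0.00729)² = 5.31e-05
δQ/Q = √(0.0349) = 0.187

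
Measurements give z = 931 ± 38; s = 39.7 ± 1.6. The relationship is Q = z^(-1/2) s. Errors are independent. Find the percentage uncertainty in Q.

4.52%

Q is a product of powers, so relative uncertainties combine in quadrature:
  (−½·δz/z)² = (-0.5×0.0408)² = 0.000416;  (1·δs/s)² = (1×0.0403)² = 0.00162
δQ/Q = √(0.00204) = 0.0452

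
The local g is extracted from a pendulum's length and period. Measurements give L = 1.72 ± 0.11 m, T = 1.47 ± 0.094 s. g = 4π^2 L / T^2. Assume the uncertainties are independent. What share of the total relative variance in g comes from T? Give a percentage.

80.0%

(δg/g)² = (1·δL/L)² + (-2·δT/T)²
  L term: (1×0.0640)² = 0.00409
  T term: (-2×0.0639)² = 0.0164
Total = 0.0204. Share from T = 0.0164/0.0204 = 0.800.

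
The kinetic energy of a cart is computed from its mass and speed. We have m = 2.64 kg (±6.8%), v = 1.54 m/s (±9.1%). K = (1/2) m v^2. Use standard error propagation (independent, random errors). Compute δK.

0.608 J

K is a product of powers, so relative uncertainties combine in quadrature:
  (1·δm/m)² = (1×0.0680)² = 0.00462;  (2·δv/v)² = (2×0.0910)² = 0.0331
δK/K = √(0.0377) = 0.194
K = 3.13 J, so δK = 0.194 × 3.13 = 0.608 J.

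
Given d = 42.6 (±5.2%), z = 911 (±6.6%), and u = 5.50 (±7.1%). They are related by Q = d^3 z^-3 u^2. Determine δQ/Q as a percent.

28.9%

Since Q is a product/quotient, work with relative uncertainties:
  (3·δd/d)² = (3×0.0520)² = 0.0243;  (-3·δz/z)² = (-3×0.0660)² = 0.0392;  (2·δu/u)² = (2×0.0710)² = 0.0202
δQ/Q = √(0.0837) = 0.289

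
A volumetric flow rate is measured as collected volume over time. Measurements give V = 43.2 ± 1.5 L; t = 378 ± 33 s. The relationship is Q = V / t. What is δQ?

Since Q is a product/quotient, work with relative uncertainties:
  (1·δV/V)² = (1×0.0347)² = 0.00121;  (-1·δt/t)² = (-1×0.0873)² = 0.00762
δQ/Q = √(0.00883) = 0.0940
Q = 0.114 L/s, so δQ = 0.0940 × 0.114 = 0.0107 L/s.

0.0107 L/s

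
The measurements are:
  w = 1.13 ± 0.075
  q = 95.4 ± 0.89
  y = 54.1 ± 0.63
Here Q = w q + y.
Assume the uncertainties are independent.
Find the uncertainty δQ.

Let p = w·q = 108. δp/p = √((1·δw/w)² + (1·δq/q)²) = √(0.00441 + 8.7e-05) = 0.0670, so δp = 7.23.
Q = p + y: δQ = √(δp² + δy²) = √(52.2 + 0.397) = 7.25

7.25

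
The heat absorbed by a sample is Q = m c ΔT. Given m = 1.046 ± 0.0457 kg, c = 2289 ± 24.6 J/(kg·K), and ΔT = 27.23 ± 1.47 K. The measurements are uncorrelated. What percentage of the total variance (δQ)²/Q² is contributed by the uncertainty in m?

38.7%

(δQ/Q)² = (1·δm/m)² + (1·δc/c)² + (1·δΔT/ΔT)²
  m term: (1×0.0437)² = 0.00191
  c term: (1×0.0107)² = 0.000115
  ΔT term: (1×0.0540)² = 0.00291
Total = 0.00494. Share from m = 0.00191/0.00494 = 0.387.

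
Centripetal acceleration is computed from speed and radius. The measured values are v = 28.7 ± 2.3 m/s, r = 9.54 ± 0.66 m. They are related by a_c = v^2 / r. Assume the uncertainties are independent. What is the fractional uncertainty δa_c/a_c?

Since a_c is a product/quotient, work with relative uncertainties:
  (2·δv/v)² = (2×0.0801)² = 0.0257;  (-1·δr/r)² = (-1×0.0692)² = 0.00479
δa_c/a_c = √(0.0305) = 0.175

0.175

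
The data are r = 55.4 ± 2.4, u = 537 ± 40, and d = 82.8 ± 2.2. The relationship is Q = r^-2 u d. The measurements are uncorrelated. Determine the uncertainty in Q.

Q is a product of powers, so relative uncertainties combine in quadrature:
  (-2·δr/r)² = (-2×0.0433)² = 0.00751;  (1·δu/u)² = (1×0.0745)² = 0.00555;  (1·δd/d)² = (1×0.0266)² = 0.000706
δQ/Q = √(0.0138) = 0.117
Q = 14.5, so δQ = 0.117 × 14.5 = 1.70.

1.70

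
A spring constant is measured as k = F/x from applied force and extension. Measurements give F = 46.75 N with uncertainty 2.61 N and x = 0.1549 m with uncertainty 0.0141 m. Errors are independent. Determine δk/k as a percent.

10.7%

For a monomial k ∝ F, x^-1, fractional errors add in quadrature:
  (1·δF/F)² = (1×0.0558)² = 0.00312;  (-1·δx/x)² = (-1×0.0910)² = 0.00829
δk/k = √(0.0114) = 0.107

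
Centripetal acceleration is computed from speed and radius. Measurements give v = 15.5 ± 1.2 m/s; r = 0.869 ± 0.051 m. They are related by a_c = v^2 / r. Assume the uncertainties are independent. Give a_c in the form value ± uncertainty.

276 ± 45.8 m/s^2

Each factor contributes (exponent × relative error)² to (δa_c/a_c)²:
  (2·δv/v)² = (2×0.0774)² = 0.0240;  (-1·δr/r)² = (-1×0.0587)² = 0.00344
δa_c/a_c = √(0.0274) = 0.166
a_c = 276 m/s^2, so δa_c = 0.166 × 276 = 45.8 m/s^2.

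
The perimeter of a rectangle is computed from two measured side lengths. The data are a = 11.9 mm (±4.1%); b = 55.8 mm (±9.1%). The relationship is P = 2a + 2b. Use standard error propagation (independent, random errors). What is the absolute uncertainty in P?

For a sum/difference, combine absolute errors in quadrature:
  (2·δa)² = 0.952;  (2·δb)² = 103
δP = √(104) = 10.2 mm

10.2 mm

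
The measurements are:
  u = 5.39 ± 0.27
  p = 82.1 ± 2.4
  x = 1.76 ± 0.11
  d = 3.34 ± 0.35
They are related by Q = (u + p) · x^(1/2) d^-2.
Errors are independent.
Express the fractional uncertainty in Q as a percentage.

Let w = u + p = 87.5. δw = √(δu² + δp²) = √(0.0729 + 5.76) = 2.42, so δw/w = 0.0276.
Q is then a monomial in w, x, d:
δQ/Q = √((δw/w)² + (½·δx/x)² + (-2·δd/d)²) = √(0.000762 + 0.000977 + 0.0439) = 0.214

21.4%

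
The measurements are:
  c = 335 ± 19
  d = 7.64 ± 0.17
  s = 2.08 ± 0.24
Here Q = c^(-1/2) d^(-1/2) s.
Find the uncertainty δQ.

0.00491

Each factor contributes (exponent × relative error)² to (δQ/Q)²:
  (−½·δc/c)² = (-0.5×0.0567)² = 0.000804;  (−½·δd/d)² = (-0.5×0.0223)² = 0.000124;  (1·δs/s)² = (1×0.115)² = 0.0133
δQ/Q = √(0.0142) = 0.119
Q = 0.0411, so δQ = 0.119 × 0.0411 = 0.00491.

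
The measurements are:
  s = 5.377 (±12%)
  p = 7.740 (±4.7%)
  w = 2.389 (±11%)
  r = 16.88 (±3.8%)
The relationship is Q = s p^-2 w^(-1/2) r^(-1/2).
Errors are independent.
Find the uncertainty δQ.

0.00231

Relative error in a monomial: (δQ/Q)² = Σ (nᵢ · δxᵢ/xᵢ)².
  (1·δs/s)² = (1×0.120)² = 0.0144;  (-2·δp/p)² = (-2×0.0470)² = 0.00884;  (−½·δw/w)² = (-0.5×0.110)² = 0.00302;  (−½·δr/r)² = (-0.5×0.0380)² = 0.000361
δQ/Q = √(0.0266) = 0.163
Q = 0.01413, so δQ = 0.163 × 0.01413 = 0.00231.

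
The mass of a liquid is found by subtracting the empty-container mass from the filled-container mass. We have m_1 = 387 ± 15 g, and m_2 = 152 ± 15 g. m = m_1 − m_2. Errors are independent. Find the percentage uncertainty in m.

Sums and differences: (δm)² = Σ (cᵢ δxᵢ)².
  (δm_1)² = 225;  (δm_2)² = 225
δm = √(450) = 21.2 g
m = 235 g, so δm/m = 21.2/235 = 0.0903.

9.03%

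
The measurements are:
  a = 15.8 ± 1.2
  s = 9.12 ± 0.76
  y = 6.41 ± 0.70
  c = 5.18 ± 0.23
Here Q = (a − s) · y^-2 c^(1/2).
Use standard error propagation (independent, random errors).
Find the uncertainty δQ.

Let u = a − s = 6.68. δu = √(δa² + δs²) = √(1.44 + 0.578) = 1.42, so δu/u = 0.213.
Q is then a monomial in u, y, c:
δQ/Q = √((δu/u)² + (-2·δy/y)² + (½·δc/c)²) = √(0.0452 + 0.0477 + 0.000493) = 0.306
Q = 0.370, so δQ = 0.306 × 0.370 = 0.113.

0.113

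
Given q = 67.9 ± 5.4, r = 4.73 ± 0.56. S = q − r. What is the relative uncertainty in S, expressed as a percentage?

Sums and differences: (δS)² = Σ (cᵢ δxᵢ)².
  (δq)² = 29.2;  (δr)² = 0.314
δS = √(29.5) = 5.43
S = 63.2, so δS/S = 5.43/63.2 = 0.0859.

8.59%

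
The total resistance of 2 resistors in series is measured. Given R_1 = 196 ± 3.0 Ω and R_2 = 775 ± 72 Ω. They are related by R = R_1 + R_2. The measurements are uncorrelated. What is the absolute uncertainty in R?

72.1 Ω

Each term contributes (cᵢ δxᵢ)² to (δR)²:
  (δR_1)² = 9.00;  (δR_2)² = 5180
δR = √(5190) = 72.1 Ω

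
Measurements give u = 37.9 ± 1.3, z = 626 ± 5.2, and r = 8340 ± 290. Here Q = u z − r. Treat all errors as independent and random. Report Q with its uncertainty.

15400 ± 886

Let p = u·z = 23700. δp/p = √((1·δu/u)² + (1·δz/z)²) = √(0.00118 + 6.9e-05) = 0.0353, so δp = 837.
Q = p − r: δQ = √(δp² + δr²) = √(7.01e+05 + 84100) = 886
Q = 15400.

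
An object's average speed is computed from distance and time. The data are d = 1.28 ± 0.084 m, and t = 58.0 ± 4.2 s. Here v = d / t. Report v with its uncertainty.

Relative error in a monomial: (δv/v)² = Σ (nᵢ · δxᵢ/xᵢ)².
  (1·δd/d)² = (1×0.0656)² = 0.00431;  (-1·δt/t)² = (-1×0.0724)² = 0.00524
δv/v = √(0.00955) = 0.0977
v = 0.0221 m/s, so δv = 0.0977 × 0.0221 = 0.00216 m/s.

0.0221 ± 0.00216 m/s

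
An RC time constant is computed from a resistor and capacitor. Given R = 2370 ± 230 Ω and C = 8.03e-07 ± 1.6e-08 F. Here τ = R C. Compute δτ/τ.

Products/powers → add relative errors in quadrature, weighted by exponent:
  (1·δR/R)² = (1×0.0970)² = 0.00942;  (1·δC/C)² = (1×0.0199)² = 0.000397
δτ/τ = √(0.00982) = 0.0991

0.0991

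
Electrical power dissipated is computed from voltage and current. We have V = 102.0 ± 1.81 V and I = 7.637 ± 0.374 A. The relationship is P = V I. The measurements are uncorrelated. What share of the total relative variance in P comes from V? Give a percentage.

11.6%

(δP/P)² = (1·δV/V)² + (1·δI/I)²
  V term: (1×0.0177)² = 0.000315
  I term: (1×0.0490)² = 0.00240
Total = 0.00271. Share from V = 0.000315/0.00271 = 0.116.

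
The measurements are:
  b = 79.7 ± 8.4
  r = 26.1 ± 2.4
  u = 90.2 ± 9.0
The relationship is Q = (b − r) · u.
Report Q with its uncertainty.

Let w = b − r = 53.6. δw = √(δb² + δr²) = √(70.6 + 5.76) = 8.74, so δw/w = 0.163.
Q is then a monomial in w, u:
δQ/Q = √((δw/w)² + (1·δu/u)²) = √(0.0266 + 0.00996) = 0.191
Q = 4830, so δQ = 0.191 × 4830 = 924.

4830 ± 924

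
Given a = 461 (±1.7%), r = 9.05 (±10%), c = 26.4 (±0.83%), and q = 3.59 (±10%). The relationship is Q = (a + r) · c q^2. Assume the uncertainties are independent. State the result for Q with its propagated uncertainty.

(1.60 ± 0.321) × 10^5

Let u = a + r = 470. δu = √(δa² + δr²) = √(61.4 + 0.819) = 7.89, so δu/u = 0.0168.
Q is then a monomial in u, c, q:
δQ/Q = √((δu/u)² + (1·δc/c)² + (2·δq/q)²) = √(0.000282 + 6.89e-05 + 0.0400) = 0.201
Q = 1.6e+05, so δQ = 0.201 × 1.6e+05 = 32100.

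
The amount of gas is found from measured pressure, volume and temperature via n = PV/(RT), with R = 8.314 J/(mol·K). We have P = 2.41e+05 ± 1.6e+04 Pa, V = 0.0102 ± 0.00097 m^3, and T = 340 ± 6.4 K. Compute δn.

For a monomial n ∝ P, V, T^-1, fractional errors add in quadrature:
  (1·δP/P)² = (1×0.0664)² = 0.00441;  (1·δV/V)² = (1×0.0951)² = 0.00904;  (-1·δT/T)² = (-1×0.0188)² = 0.000354
δn/n = √(0.0138) = 0.117
n = 0.870 mol, so δn = 0.117 × 0.870 = 0.102 mol.

0.102 mol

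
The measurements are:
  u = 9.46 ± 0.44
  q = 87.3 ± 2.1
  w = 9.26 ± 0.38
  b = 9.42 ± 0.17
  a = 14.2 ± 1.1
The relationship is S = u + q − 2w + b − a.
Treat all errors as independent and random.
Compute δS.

2.53

For a sum/difference, combine absolute errors in quadrature:
  (δu)² = 0.194;  (δq)² = 4.41;  (2·δw)² = 0.578;  (δb)² = 0.0289;  (δa)² = 1.21
δS = √(6.42) = 2.53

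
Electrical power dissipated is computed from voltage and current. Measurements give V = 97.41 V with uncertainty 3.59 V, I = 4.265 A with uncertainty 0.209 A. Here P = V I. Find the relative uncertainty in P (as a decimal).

P is a product of powers, so relative uncertainties combine in quadrature:
  (1·δV/V)² = (1×0.0369)² = 0.00136;  (1·δI/I)² = (1×0.0490)² = 0.00240
δP/P = √(0.00376) = 0.0613

0.0613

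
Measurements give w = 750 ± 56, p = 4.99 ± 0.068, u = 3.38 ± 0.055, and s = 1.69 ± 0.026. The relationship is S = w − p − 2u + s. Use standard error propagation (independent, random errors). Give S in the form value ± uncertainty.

740 ± 56.0

S is a linear combination, so absolute uncertainties add in quadrature:
  (δw)² = 3140;  (δp)² = 0.00462;  (2·δu)² = 0.0121;  (δs)² = 0.000676
δS = √(3140) = 56.0
S = 740.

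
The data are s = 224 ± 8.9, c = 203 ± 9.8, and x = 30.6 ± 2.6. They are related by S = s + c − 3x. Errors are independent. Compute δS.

15.4

Absolute uncertainties add in quadrature for a linear combination:
  (δs)² = 79.2;  (δc)² = 96.0;  (3·δx)² = 60.8
δS = √(236) = 15.4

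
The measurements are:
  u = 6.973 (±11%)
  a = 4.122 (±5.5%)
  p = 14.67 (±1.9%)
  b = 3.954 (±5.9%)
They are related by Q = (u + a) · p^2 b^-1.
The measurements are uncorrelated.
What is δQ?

Let w = u + a = 11.09. δw = √(δu² + δa²) = √(0.588 + 0.0514) = 0.800, so δw/w = 0.0721.
Q is then a monomial in w, p, b:
δQ/Q = √((δw/w)² + (2·δp/p)² + (-1·δb/b)²) = √(0.00520 + 0.00144 + 0.00348) = 0.101
Q = 603.9, so δQ = 0.101 × 603.9 = 60.8.

60.8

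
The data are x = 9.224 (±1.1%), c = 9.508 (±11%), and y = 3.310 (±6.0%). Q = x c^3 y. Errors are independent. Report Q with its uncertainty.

26240 ± 8810

Each factor contributes (exponent × relative error)² to (δQ/Q)²:
  (1·δx/x)² = (1×0.0110)² = 0.000121;  (3·δc/c)² = (3×0.110)² = 0.109;  (1·δy/y)² = (1×0.0600)² = 0.00360
δQ/Q = √(0.113) = 0.336
Q = 26240, so δQ = 0.336 × 26240 = 8810.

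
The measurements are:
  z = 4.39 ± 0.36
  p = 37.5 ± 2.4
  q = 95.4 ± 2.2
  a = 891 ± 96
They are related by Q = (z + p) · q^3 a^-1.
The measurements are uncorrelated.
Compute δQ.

Let u = z + p = 41.9. δu = √(δz² + δp²) = √(0.130 + 5.76) = 2.43, so δu/u = 0.0579.
Q is then a monomial in u, q, a:
δQ/Q = √((δu/u)² + (3·δq/q)² + (-1·δa/a)²) = √(0.00336 + 0.00479 + 0.0116) = 0.141
Q = 40800, so δQ = 0.141 × 40800 = 5740.

5740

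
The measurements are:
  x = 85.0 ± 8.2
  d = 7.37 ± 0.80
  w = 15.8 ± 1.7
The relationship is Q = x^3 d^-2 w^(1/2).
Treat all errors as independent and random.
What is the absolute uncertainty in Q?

For a monomial Q ∝ x^3, d^-2, w^(1/2), fractional errors add in quadrature:
  (3·δx/x)² = (3×0.0965)² = 0.0838;  (-2·δd/d)² = (-2×0.109)² = 0.0471;  (½·δw/w)² = (0.5×0.108)² = 0.00289
δQ/Q = √(0.134) = 0.366
Q = 44900, so δQ = 0.366 × 44900 = 16400.

16400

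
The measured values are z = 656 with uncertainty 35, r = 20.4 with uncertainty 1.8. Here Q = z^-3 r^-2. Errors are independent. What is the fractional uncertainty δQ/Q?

Each factor contributes (exponent × relative error)² to (δQ/Q)²:
  (-3·δz/z)² = (-3×0.0534)² = 0.0256;  (-2·δr/r)² = (-2×0.0882)² = 0.0311
δQ/Q = √(0.0568) = 0.238

0.238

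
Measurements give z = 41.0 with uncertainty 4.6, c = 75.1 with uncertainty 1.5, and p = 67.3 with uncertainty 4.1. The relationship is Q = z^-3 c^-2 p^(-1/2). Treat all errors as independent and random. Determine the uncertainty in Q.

1.07e-10

Since Q is a product/quotient, work with relative uncertainties:
  (-3·δz/z)² = (-3×0.112)² = 0.113;  (-2·δc/c)² = (-2×0.0200)² = 0.00160;  (−½·δp/p)² = (-0.5×0.0609)² = 0.000928
δQ/Q = √(0.116) = 0.340
Q = 3.14e-10, so δQ = 0.340 × 3.14e-10 = 1.07e-10.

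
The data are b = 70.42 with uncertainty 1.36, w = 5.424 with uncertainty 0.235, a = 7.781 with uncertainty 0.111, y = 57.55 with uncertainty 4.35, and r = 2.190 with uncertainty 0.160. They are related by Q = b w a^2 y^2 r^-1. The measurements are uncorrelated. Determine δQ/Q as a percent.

17.7%

Each factor contributes (exponent × relative error)² to (δQ/Q)²:
  (1·δb/b)² = (1×0.0193)² = 0.000373;  (1·δw/w)² = (1×0.0433)² = 0.00188;  (2·δa/a)² = (2×0.0143)² = 0.000814;  (2·δy/y)² = (2×0.0756)² = 0.0229;  (-1·δr/r)² = (-1×0.0731)² = 0.00534
δQ/Q = √(0.0313) = 0.177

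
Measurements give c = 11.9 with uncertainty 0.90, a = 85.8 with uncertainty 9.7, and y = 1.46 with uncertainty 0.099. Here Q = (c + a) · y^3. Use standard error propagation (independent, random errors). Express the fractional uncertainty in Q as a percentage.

22.7%

Let u = c + a = 97.7. δu = √(δc² + δa²) = √(0.810 + 94.1) = 9.74, so δu/u = 0.0997.
Q is then a monomial in u, y:
δQ/Q = √((δu/u)² + (3·δy/y)²) = √(0.00994 + 0.0414) = 0.227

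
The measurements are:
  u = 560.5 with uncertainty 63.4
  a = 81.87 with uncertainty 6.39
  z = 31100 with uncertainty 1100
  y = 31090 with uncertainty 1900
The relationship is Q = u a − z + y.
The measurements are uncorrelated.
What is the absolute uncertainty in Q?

Let p = u·a = 45890. δp/p = √((1·δu/u)² + (1·δa/a)²) = √(0.0128 + 0.00609) = 0.137, so δp = 6310.
Q = p − z + y: δQ = √(δp² + δz² + δy²) = √(3.98e+07 + 1.21e+06 + 3.61e+06) = 6680

6680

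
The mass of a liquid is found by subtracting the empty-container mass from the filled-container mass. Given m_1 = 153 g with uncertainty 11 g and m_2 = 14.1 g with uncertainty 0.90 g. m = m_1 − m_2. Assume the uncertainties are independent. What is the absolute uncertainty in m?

11.0 g

Absolute uncertainties add in quadrature for a linear combination:
  (δm_1)² = 121;  (δm_2)² = 0.810
δm = √(122) = 11.0 g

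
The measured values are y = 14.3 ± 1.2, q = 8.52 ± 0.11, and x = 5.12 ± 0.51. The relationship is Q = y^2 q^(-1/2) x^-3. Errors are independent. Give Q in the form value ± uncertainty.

Relative error in a monomial: (δQ/Q)² = Σ (nᵢ · δxᵢ/xᵢ)².
  (2·δy/y)² = (2×0.0839)² = 0.0282;  (−½·δq/q)² = (-0.5×0.0129)² = 4.17e-05;  (-3·δx/x)² = (-3×0.0996)² = 0.0893
δQ/Q = √(0.118) = 0.343
Q = 0.522, so δQ = 0.343 × 0.522 = 0.179.

0.522 ± 0.179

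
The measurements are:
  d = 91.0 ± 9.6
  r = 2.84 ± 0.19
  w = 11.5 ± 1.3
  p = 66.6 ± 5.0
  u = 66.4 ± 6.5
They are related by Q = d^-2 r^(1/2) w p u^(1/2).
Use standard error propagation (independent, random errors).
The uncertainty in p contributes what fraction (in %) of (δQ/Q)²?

8.48%

(δQ/Q)² = (-2·δd/d)² + (½·δr/r)² + (1·δw/w)² + (1·δp/p)² + (½·δu/u)²
  d term: (-2×0.105)² = 0.0445
  r term: (0.5×0.0669)² = 0.00112
  w term: (1×0.113)² = 0.0128
  p term: (1×0.0751)² = 0.00564
  u term: (0.5×0.0979)² = 0.00240
Total = 0.0664. Share from p = 0.00564/0.0664 = 0.0848.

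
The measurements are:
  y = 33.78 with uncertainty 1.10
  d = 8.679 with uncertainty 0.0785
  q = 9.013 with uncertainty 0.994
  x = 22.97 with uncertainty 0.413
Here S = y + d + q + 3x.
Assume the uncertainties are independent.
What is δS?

Each term contributes (cᵢ δxᵢ)² to (δS)²:
  (δy)² = 1.21;  (δd)² = 0.00616;  (δq)² = 0.988;  (3·δx)² = 1.54
δS = √(3.74) = 1.93

1.93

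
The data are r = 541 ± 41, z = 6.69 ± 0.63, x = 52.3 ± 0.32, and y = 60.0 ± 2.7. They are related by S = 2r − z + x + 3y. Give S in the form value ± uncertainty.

1310 ± 82.4

S is a linear combination, so absolute uncertainties add in quadrature:
  (2·δr)² = 6720;  (δz)² = 0.397;  (δx)² = 0.102;  (3·δy)² = 65.6
δS = √(6790) = 82.4
S = 1310.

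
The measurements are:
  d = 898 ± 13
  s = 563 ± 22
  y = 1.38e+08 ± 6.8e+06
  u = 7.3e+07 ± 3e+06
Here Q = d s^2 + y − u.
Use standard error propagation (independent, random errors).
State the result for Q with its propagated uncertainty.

Let p = d·s^2 = 2.85e+08. δp/p = √((1·δd/d)² + (2·δs/s)²) = √(0.000210 + 0.00611) = 0.0795, so δp = 2.26e+07.
Q = p + y − u: δQ = √(δp² + δy² + δu²) = √(5.12e+14 + 4.62e+13 + 9e+12) = 2.38e+07
Q = 3.5e+08.

(3.50 ± 0.238) × 10^8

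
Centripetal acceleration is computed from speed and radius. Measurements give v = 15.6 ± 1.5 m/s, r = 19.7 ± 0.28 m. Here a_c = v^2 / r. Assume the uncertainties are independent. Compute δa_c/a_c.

0.193

Products/powers → add relative errors in quadrature, weighted by exponent:
  (2·δv/v)² = (2×0.0962)² = 0.0370;  (-1·δr/r)² = (-1×0.0142)² = 0.000202
δa_c/a_c = √(0.0372) = 0.193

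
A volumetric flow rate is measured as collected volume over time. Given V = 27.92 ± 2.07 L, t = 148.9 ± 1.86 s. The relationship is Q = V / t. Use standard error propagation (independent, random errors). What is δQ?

Since Q is a product/quotient, work with relative uncertainties:
  (1·δV/V)² = (1×0.0741)² = 0.00550;  (-1·δt/t)² = (-1×0.0125)² = 0.000156
δQ/Q = √(0.00565) = 0.0752
Q = 0.1875 L/s, so δQ = 0.0752 × 0.1875 = 0.0141 L/s.

0.0141 L/s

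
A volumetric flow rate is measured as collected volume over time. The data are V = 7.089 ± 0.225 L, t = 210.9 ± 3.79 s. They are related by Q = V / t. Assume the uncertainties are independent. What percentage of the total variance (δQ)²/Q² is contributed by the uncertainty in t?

(δQ/Q)² = (1·δV/V)² + (-1·δt/t)²
  V term: (1×0.0317)² = 0.00101
  t term: (-1×0.0180)² = 0.000323
Total = 0.00133. Share from t = 0.000323/0.00133 = 0.243.

24.3%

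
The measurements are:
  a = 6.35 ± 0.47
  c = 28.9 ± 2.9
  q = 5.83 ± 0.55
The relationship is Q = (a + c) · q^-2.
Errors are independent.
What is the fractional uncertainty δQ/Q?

0.206

Let u = a + c = 35.2. δu = √(δa² + δc²) = √(0.221 + 8.41) = 2.94, so δu/u = 0.0833.
Q is then a monomial in u, q:
δQ/Q = √((δu/u)² + (-2·δq/q)²) = √(0.00695 + 0.0356) = 0.206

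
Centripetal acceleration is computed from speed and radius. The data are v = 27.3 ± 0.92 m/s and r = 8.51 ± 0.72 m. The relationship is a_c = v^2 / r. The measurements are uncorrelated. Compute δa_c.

9.47 m/s^2

Products/powers → add relative errors in quadrature, weighted by exponent:
  (2·δv/v)² = (2×0.0337)² = 0.00454;  (-1·δr/r)² = (-1×0.0846)² = 0.00716
δa_c/a_c = √(0.0117) = 0.108
a_c = 87.6 m/s^2, so δa_c = 0.108 × 87.6 = 9.47 m/s^2.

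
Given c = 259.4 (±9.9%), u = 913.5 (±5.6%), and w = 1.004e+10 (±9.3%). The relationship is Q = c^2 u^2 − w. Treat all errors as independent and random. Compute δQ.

1.28e+10

Let p = c^2·u^2 = 5.615e+10. δp/p = √((2·δc/c)² + (2·δu/u)²) = √(0.0392 + 0.0125) = 0.227, so δp = 1.28e+10.
Q = p − w: δQ = √(δp² + δw²) = √(1.63e+20 + 8.72e+17) = 1.28e+10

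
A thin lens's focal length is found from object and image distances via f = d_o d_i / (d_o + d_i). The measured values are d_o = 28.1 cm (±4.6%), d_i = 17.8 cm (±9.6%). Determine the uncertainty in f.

∂f/∂d_o = (d_i/(d_o+d_i))² = 0.150;  ∂f/∂d_i = (d_o/(d_o+d_i))² = 0.375
δf = √((∂f/∂d_o · δd_o)² + (∂f/∂d_i · δd_i)²) = √(0.0378 + 0.410) = 0.669 cm

0.669 cm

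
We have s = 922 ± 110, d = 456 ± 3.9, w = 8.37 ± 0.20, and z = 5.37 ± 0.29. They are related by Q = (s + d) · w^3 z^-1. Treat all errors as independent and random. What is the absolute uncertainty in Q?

18100

Let u = s + d = 1380. δu = √(δs² + δd²) = √(12100 + 15.2) = 110, so δu/u = 0.0799.
Q is then a monomial in u, w, z:
δQ/Q = √((δu/u)² + (3·δw/w)² + (-1·δz/z)²) = √(0.00638 + 0.00514 + 0.00292) = 0.120
Q = 1.5e+05, so δQ = 0.120 × 1.5e+05 = 18100.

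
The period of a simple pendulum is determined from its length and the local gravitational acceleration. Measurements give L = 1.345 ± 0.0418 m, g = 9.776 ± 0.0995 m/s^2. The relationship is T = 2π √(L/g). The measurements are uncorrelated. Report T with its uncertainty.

2.331 ± 0.0381 s

For a monomial T ∝ L^(1/2), g^(-1/2), fractional errors add in quadrature:
  (½·δL/L)² = (0.5×0.0311)² = 0.000241;  (−½·δg/g)² = (-0.5×0.0102)² = 2.59e-05
δT/T = √(0.000267) = 0.0164
T = 2.331 s, so δT = 0.0164 × 2.331 = 0.0381 s.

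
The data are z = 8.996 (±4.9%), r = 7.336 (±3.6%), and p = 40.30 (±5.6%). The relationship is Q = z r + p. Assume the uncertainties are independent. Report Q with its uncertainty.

106.3 ± 4.60

Let w = z·r = 65.99. δw/w = √((1·δz/z)² + (1·δr/r)²) = √(0.00240 + 0.00130) = 0.0608, so δw = 4.01.
Q = w + p: δQ = √(δw² + δp²) = √(16.1 + 5.09) = 4.60
Q = 106.3.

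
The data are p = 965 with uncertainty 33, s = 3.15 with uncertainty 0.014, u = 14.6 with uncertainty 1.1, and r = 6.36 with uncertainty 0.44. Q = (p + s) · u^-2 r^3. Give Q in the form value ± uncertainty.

Let w = p + s = 968. δw = √(δp² + δs²) = √(1090 + 0.000196) = 33.0, so δw/w = 0.0341.
Q is then a monomial in w, u, r:
δQ/Q = √((δw/w)² + (-2·δu/u)² + (3·δr/r)²) = √(0.00116 + 0.0227 + 0.0431) = 0.259
Q = 1170, so δQ = 0.259 × 1170 = 302.

1170 ± 302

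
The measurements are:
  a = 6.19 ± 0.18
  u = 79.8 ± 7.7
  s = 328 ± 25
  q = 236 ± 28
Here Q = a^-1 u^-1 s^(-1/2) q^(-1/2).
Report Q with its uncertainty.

For a monomial Q ∝ a^-1, u^-1, s^(-1/2), q^(-1/2), fractional errors add in quadrature:
  (-1·δa/a)² = (-1×0.0291)² = 0.000846;  (-1·δu/u)² = (-1×0.0965)² = 0.00931;  (−½·δs/s)² = (-0.5×0.0762)² = 0.00145;  (−½·δq/q)² = (-0.5×0.119)² = 0.00352
δQ/Q = √(0.0151) = 0.123
Q = 7.28e-06, so δQ = 0.123 × 7.28e-06 = 8.95e-07.

(7.28 ± 0.895) × 10^-6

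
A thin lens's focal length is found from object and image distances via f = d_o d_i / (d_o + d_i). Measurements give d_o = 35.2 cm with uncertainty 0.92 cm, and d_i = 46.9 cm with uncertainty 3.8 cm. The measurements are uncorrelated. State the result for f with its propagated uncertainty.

20.1 ± 0.760 cm

∂f/∂d_o = (d_i/(d_o+d_i))² = 0.326;  ∂f/∂d_i = (d_o/(d_o+d_i))² = 0.184
δf = √((∂f/∂d_o · δd_o)² + (∂f/∂d_i · δd_i)²) = √(0.0901 + 0.488) = 0.760 cm
f = 20.1 cm.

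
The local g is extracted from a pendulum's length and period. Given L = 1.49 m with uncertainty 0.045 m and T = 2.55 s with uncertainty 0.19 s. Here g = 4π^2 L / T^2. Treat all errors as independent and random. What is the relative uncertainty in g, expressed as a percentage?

Since g is a product/quotient, work with relative uncertainties:
  (1·δL/L)² = (1×0.0302)² = 0.000912;  (-2·δT/T)² = (-2×0.0745)² = 0.0222
δg/g = √(0.0231) = 0.152

15.2%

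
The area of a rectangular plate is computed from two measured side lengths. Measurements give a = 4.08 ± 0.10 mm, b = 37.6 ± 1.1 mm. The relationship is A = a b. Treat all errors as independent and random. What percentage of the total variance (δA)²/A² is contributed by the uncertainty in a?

41.2%

(δA/A)² = (1·δa/a)² + (1·δb/b)²
  a term: (1×0.0245)² = 0.000601
  b term: (1×0.0293)² = 0.000856
Total = 0.00146. Share from a = 0.000601/0.00146 = 0.412.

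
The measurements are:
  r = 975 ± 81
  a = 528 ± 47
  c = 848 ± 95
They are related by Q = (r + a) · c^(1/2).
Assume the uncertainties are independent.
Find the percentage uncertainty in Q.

8.38%

Let u = r + a = 1500. δu = √(δr² + δa²) = √(6560 + 2210) = 93.6, so δu/u = 0.0623.
Q is then a monomial in u, c:
δQ/Q = √((δu/u)² + (½·δc/c)²) = √(0.00388 + 0.00314) = 0.0838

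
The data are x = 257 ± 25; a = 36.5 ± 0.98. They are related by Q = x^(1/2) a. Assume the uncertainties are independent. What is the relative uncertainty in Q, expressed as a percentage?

Q is a product of powers, so relative uncertainties combine in quadrature:
  (½·δx/x)² = (0.5×0.0973)² = 0.00237;  (1·δa/a)² = (1×0.0268)² = 0.000721
δQ/Q = √(0.00309) = 0.0556

5.56%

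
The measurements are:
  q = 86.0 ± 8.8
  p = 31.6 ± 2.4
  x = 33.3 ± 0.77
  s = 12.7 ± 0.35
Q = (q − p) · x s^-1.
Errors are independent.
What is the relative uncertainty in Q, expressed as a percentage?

Let u = q − p = 54.4. δu = √(δq² + δp²) = √(77.4 + 5.76) = 9.12, so δu/u = 0.168.
Q is then a monomial in u, x, s:
δQ/Q = √((δu/u)² + (1·δx/x)² + (-1·δs/s)²) = √(0.0281 + 0.000535 + 0.000760) = 0.171

17.1%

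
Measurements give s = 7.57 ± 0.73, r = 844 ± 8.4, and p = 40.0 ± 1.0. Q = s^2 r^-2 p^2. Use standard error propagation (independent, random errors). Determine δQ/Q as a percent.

Since Q is a product/quotient, work with relative uncertainties:
  (2·δs/s)² = (2×0.0964)² = 0.0372;  (-2·δr/r)² = (-2×0.00995)² = 0.000396;  (2·δp/p)² = (2×0.0250)² = 0.00250
δQ/Q = √(0.0401) = 0.200

20.0%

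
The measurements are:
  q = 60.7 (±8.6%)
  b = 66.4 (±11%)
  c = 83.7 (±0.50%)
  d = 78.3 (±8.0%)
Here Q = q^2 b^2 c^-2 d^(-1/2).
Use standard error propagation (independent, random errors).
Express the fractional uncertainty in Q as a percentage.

28.2%

Products/powers → add relative errors in quadrature, weighted by exponent:
  (2·δq/q)² = (2×0.0860)² = 0.0296;  (2·δb/b)² = (2×0.110)² = 0.0484;  (-2·δc/c)² = (-2×0.00500)² = 0.000100;  (−½·δd/d)² = (-0.5×0.0800)² = 0.00160
δQ/Q = √(0.0797) = 0.282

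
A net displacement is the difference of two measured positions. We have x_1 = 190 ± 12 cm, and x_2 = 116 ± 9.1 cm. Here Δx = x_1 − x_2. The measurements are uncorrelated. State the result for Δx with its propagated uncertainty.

For a sum/difference, combine absolute errors in quadrature:
  (δx_1)² = 144;  (δx_2)² = 82.8
δΔx = √(227) = 15.1 cm
Δx = 74.0 cm.

74.0 ± 15.1 cm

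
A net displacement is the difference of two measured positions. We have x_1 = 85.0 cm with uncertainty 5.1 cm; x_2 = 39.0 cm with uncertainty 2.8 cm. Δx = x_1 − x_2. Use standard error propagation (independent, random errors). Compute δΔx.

5.82 cm

Sums and differences: (δΔx)² = Σ (cᵢ δxᵢ)².
  (δx_1)² = 26.0;  (δx_2)² = 7.84
δΔx = √(33.8) = 5.82 cm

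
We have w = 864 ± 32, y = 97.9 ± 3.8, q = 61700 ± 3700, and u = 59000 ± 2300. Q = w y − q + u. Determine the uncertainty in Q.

Let p = w·y = 84600. δp/p = √((1·δw/w)² + (1·δy/y)²) = √(0.00137 + 0.00151) = 0.0537, so δp = 4540.
Q = p − q + u: δQ = √(δp² + δq² + δu²) = √(2.06e+07 + 1.37e+07 + 5.29e+06) = 6290

6290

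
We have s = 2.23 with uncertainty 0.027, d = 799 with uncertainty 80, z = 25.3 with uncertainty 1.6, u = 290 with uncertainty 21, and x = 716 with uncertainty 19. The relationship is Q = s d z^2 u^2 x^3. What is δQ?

Each factor contributes (exponent × relative error)² to (δQ/Q)²:
  (1·δs/s)² = (1×0.0121)² = 0.000147;  (1·δd/d)² = (1×0.100)² = 0.0100;  (2·δz/z)² = (2×0.0632)² = 0.0160;  (2·δu/u)² = (2×0.0724)² = 0.0210;  (3·δx/x)² = (3×0.0265)² = 0.00634
δQ/Q = √(0.0535) = 0.231
Q = 3.52e+19, so δQ = 0.231 × 3.52e+19 = 8.14e+18.

8.14e+18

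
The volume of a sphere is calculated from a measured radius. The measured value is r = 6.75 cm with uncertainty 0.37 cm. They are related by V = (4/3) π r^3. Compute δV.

212 cm^3

Relative error in a monomial: (δV/V)² = Σ (nᵢ · δxᵢ/xᵢ)².
  (3·δr/r)² = (3×0.0548)² = 0.0270
δV/V = √(0.0270) = 0.164
V = 1290 cm^3, so δV = 0.164 × 1290 = 212 cm^3.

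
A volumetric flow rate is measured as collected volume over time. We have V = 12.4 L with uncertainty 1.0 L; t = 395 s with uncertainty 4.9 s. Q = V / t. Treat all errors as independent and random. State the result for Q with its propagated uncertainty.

Q is a product of powers, so relative uncertainties combine in quadrature:
  (1·δV/V)² = (1×0.0806)² = 0.00650;  (-1·δt/t)² = (-1×0.0124)² = 0.000154
δQ/Q = √(0.00666) = 0.0816
Q = 0.0314 L/s, so δQ = 0.0816 × 0.0314 = 0.00256 L/s.

0.0314 ± 0.00256 L/s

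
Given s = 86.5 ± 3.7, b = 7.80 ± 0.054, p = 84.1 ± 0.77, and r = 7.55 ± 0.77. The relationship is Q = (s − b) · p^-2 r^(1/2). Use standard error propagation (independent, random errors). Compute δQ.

Let u = s − b = 78.7. δu = √(δs² + δb²) = √(13.7 + 0.00292) = 3.70, so δu/u = 0.0470.
Q is then a monomial in u, p, r:
δQ/Q = √((δu/u)² + (-2·δp/p)² + (½·δr/r)²) = √(0.00221 + 0.000335 + 0.00260) = 0.0717
Q = 0.0306, so δQ = 0.0717 × 0.0306 = 0.00219.

0.00219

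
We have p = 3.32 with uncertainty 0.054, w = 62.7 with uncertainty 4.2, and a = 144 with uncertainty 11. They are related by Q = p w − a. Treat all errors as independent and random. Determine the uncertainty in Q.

Let h = p·w = 208. δh/h = √((1·δp/p)² + (1·δw/w)²) = √(0.000265 + 0.00449) = 0.0689, so δh = 14.3.
Q = h − a: δQ = √(δh² + δa²) = √(206 + 121) = 18.1

18.1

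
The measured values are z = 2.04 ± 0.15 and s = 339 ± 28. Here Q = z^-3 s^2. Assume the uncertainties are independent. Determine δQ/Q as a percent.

27.6%

Q is a product of powers, so relative uncertainties combine in quadrature:
  (-3·δz/z)² = (-3×0.0735)² = 0.0487;  (2·δs/s)² = (2×0.0826)² = 0.0273
δQ/Q = √(0.0759) = 0.276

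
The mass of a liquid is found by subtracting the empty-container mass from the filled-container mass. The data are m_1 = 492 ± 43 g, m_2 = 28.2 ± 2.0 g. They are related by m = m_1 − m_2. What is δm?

43.0 g

Sums and differences: (δm)² = Σ (cᵢ δxᵢ)².
  (δm_1)² = 1850;  (δm_2)² = 4.00
δm = √(1850) = 43.0 g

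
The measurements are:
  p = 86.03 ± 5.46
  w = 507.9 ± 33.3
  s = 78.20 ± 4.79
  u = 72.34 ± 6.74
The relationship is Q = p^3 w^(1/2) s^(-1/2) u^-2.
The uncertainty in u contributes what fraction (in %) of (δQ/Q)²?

(δQ/Q)² = (3·δp/p)² + (½·δw/w)² + (−½·δs/s)² + (-2·δu/u)²
  p term: (3×0.0635)² = 0.0363
  w term: (0.5×0.0656)² = 0.00107
  s term: (-0.5×0.0613)² = 0.000938
  u term: (-2×0.0932)² = 0.0347
Total = 0.0730. Share from u = 0.0347/0.0730 = 0.476.

47.6%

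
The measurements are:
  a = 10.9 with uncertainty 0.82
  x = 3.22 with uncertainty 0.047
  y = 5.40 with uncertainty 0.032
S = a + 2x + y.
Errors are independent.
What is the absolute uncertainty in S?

0.826

Absolute uncertainties add in quadrature for a linear combination:
  (δa)² = 0.672;  (2·δx)² = 0.00884;  (δy)² = 0.00102
δS = √(0.682) = 0.826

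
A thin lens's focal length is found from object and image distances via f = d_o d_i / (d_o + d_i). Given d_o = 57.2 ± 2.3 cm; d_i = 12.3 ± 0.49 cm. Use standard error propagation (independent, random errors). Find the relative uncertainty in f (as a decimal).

0.0336

∂f/∂d_o = (d_i/(d_o+d_i))² = 0.0313;  ∂f/∂d_i = (d_o/(d_o+d_i))² = 0.677
δf = √((∂f/∂d_o · δd_o)² + (∂f/∂d_i · δd_i)²) = √(0.00519 + 0.110) = 0.340 cm
f = 10.1 cm, so δf/f = 0.340/10.1 = 0.0336.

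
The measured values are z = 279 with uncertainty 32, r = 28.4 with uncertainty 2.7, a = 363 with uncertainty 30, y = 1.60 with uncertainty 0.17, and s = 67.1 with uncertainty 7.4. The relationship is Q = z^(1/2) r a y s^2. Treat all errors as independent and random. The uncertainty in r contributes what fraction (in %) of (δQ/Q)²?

11.4%

(δQ/Q)² = (½·δz/z)² + (1·δr/r)² + (1·δa/a)² + (1·δy/y)² + (2·δs/s)²
  z term: (0.5×0.115)² = 0.00329
  r term: (1×0.0951)² = 0.00904
  a term: (1×0.0826)² = 0.00683
  y term: (1×0.106)² = 0.0113
  s term: (2×0.110)² = 0.0486
Total = 0.0791. Share from r = 0.00904/0.0791 = 0.114.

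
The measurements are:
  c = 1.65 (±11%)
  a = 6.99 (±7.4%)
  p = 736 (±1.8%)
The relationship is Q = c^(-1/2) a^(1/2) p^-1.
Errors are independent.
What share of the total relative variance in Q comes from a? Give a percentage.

29.0%

(δQ/Q)² = (−½·δc/c)² + (½·δa/a)² + (-1·δp/p)²
  c term: (-0.5×0.110)² = 0.00302
  a term: (0.5×0.0740)² = 0.00137
  p term: (-1×0.0180)² = 0.000324
Total = 0.00472. Share from a = 0.00137/0.00472 = 0.290.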